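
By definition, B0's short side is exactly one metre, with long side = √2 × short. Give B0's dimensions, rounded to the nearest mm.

Short side = 1000 mm; long side = 1000√2 ≈ 1414.2 mm.

1000 × 1414 mm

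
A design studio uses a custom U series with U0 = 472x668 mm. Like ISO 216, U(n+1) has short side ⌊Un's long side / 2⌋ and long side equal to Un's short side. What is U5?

U1 = 334 × 472 mm (from U0 by 1 halving).
U2: ⌊472/2⌋ × 334 = 236 × 334 mm
U3: ⌊334/2⌋ × 236 = 167 × 236 mm
U4: ⌊236/2⌋ × 167 = 118 × 167 mm
U5: ⌊167/2⌋ × 118 = 83 × 118 mm

83 × 118 mm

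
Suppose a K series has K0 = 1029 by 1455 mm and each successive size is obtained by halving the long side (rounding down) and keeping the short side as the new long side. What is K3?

363 × 514 mm

K1 = 727 × 1029 mm (from K0 by 1 halving).
K2: ⌊1029/2⌋ × 727 = 514 × 727 mm
K3: ⌊727/2⌋ × 514 = 363 × 514 mm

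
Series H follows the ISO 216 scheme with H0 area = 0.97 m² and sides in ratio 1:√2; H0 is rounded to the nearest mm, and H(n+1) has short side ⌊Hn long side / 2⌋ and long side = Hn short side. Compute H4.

Let H0's short side be w mm. w · w√2 = 0.97 m² = 970,000 mm², so w ≈ 828.2 mm and w√2 ≈ 1171.2 mm → H0 = 828 × 1171 mm.
H1: ⌊1171/2⌋ × 828 = 585 × 828 mm
H2: ⌊828/2⌋ × 585 = 414 × 585 mm
H3: ⌊585/2⌋ × 414 = 292 × 414 mm
H4: ⌊414/2⌋ × 292 = 207 × 292 mm

207 × 292 mm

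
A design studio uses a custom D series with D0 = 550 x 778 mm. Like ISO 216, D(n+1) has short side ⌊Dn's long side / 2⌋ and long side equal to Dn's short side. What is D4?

137 × 194 mm

D1 = 389 × 550 mm (from D0 by 1 halving).
D2: ⌊550/2⌋ × 389 = 275 × 389 mm
D3: ⌊389/2⌋ × 275 = 194 × 275 mm
D4: ⌊275/2⌋ × 194 = 137 × 194 mm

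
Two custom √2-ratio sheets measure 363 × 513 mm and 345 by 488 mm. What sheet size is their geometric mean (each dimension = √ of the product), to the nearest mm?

Short side: √(363 · 345) = √125235 ≈ 353.9 → 354 mm
Long side: √(513 · 488) = √250344 ≈ 500.3 → 500 mm

354 × 500 mm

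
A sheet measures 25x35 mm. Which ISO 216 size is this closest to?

A10 (26 × 37 mm)

Aspect ratio 35/25 ≈ 1.400 — close to the ISO √2 ≈ 1.414.
In the A-series (A0 area = 1 m²): A10 = 26 × 37 mm.
Off by 3 mm total — nearest standard size.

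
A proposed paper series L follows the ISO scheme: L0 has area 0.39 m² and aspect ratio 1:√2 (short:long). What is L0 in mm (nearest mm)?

Let the short side be w mm. Then w · w√2 = 0.39 m² = 390,000 mm².
w² = 390,000/√2, so w ≈ 525.1 mm; long side = w√2 ≈ 742.7 mm.

525 × 743 mm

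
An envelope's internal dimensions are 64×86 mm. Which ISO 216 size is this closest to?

B8 (62 × 88 mm)

Aspect ratio 86/64 ≈ 1.344 (ISO target is √2 ≈ 1.414).
In the B-series (B0 = 1000 × 1414 mm): B8 = 62 × 88 mm.
Off by 4 mm total — nearest standard size.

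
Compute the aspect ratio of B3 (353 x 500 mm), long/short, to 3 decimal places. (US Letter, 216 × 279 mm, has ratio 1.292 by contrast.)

1.416

500 / 353 = 1.416
ISO 216 targets √2 ≈ 1.414; the +0.002 deviation is from mm rounding.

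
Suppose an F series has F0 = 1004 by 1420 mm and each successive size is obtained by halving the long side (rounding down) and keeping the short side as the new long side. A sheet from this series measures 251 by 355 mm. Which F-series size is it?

F4

F0: 1004 × 1420 mm
F1: 710 × 1004 mm
F2: 502 × 710 mm
F3: 355 × 502 mm
F4: 251 × 355 mm
F5: 177 × 251 mm
→ matches F4.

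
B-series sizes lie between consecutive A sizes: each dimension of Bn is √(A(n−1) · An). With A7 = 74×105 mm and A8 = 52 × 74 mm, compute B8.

62 × 88 mm

Short side: √(74 · 52) = √3848 ≈ 62.0 → 62 mm
Long side: √(105 · 74) = √7770 ≈ 88.1 → 88 mm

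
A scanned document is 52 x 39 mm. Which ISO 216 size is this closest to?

A9 (37 × 52 mm)

Aspect ratio 52/39 ≈ 1.333 (ISO target is √2 ≈ 1.414).
In the A-series (A0 area = 1 m²): A9 = 37 × 52 mm.
Off by 2 mm total — nearest standard size.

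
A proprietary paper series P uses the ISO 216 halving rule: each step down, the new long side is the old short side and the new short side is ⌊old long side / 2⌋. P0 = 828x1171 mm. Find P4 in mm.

207 × 292 mm

P1: ⌊1171/2⌋ × 828 = 585 × 828 mm
P2: ⌊828/2⌋ × 585 = 414 × 585 mm
P3: ⌊585/2⌋ × 414 = 292 × 414 mm
P4: ⌊414/2⌋ × 292 = 207 × 292 mm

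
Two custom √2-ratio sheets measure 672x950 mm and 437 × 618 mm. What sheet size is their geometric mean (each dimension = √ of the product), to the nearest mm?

Short side: √(672 · 437) = √293664 ≈ 541.9 → 542 mm
Long side: √(950 · 618) = √587100 ≈ 766.2 → 766 mm

542 × 766 mm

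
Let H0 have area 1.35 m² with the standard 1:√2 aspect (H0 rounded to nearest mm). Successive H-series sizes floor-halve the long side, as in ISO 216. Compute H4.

Let H0's short side be w mm. w · w√2 = 1.35 m² = 1,350,000 mm², so w ≈ 977.0 mm and w√2 ≈ 1381.7 mm → H0 = 977 × 1382 mm.
H1: ⌊1382/2⌋ × 977 = 691 × 977 mm
H2: ⌊977/2⌋ × 691 = 488 × 691 mm
H3: ⌊691/2⌋ × 488 = 345 × 488 mm
H4: ⌊488/2⌋ × 345 = 244 × 345 mm

244 × 345 mm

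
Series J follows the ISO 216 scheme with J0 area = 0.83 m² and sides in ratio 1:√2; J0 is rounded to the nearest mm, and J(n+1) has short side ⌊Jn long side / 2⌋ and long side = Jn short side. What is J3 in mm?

Let J0's short side be w mm. w · w√2 = 0.83 m² = 830,000 mm², so w ≈ 766.1 mm and w√2 ≈ 1083.4 mm → J0 = 766 × 1083 mm.
J1: ⌊1083/2⌋ × 766 = 541 × 766 mm
J2: ⌊766/2⌋ × 541 = 383 × 541 mm
J3: ⌊541/2⌋ × 383 = 270 × 383 mm

270 × 383 mm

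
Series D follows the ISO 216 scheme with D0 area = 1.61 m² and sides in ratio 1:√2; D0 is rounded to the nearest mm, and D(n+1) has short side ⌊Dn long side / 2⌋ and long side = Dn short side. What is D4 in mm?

266 × 377 mm

Let D0's short side be w mm. w · w√2 = 1.61 m² = 1,610,000 mm², so w ≈ 1067.0 mm and w√2 ≈ 1508.9 mm → D0 = 1067 × 1509 mm.
D1: ⌊1509/2⌋ × 1067 = 754 × 1067 mm
D2: ⌊1067/2⌋ × 754 = 533 × 754 mm
D3: ⌊754/2⌋ × 533 = 377 × 533 mm
D4: ⌊533/2⌋ × 377 = 266 × 377 mm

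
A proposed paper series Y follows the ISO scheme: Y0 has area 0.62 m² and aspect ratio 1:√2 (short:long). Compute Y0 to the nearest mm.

Let the short side be w mm. Then w · w√2 = 0.62 m² = 620,000 mm².
w² = 620,000/√2, so w ≈ 662.1 mm; long side = w√2 ≈ 936.4 mm.

662 × 936 mm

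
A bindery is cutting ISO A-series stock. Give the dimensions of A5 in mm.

A0 = 841 × 1189 mm (A0 has area 1 m², aspect 1:√2).
A1: ⌊1189/2⌋ × 841 = 594 × 841 mm
A2: ⌊841/2⌋ × 594 = 420 × 594 mm
A3: ⌊594/2⌋ × 420 = 297 × 420 mm
A4: ⌊420/2⌋ × 297 = 210 × 297 mm
A5: ⌊297/2⌋ × 210 = 148 × 210 mm

148 × 210 mm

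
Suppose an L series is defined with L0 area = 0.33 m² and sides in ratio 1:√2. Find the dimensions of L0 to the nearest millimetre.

483 × 683 mm

Let the short side be w mm. Then w · w√2 = 0.33 m² = 330,000 mm².
w² = 330,000/√2, so w ≈ 483.1 mm; long side = w√2 ≈ 683.1 mm.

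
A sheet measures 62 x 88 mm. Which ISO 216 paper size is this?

B8 (62 × 88 mm)

Aspect ratio 88/62 ≈ 1.419 — close to the ISO √2 ≈ 1.414.
In the B-series (B0 = 1000 × 1414 mm): B8 = 62 × 88 mm.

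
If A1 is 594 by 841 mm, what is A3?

A2: ⌊841/2⌋ × 594 = 420 × 594 mm
A3: ⌊594/2⌋ × 420 = 297 × 420 mm

297 × 420 mm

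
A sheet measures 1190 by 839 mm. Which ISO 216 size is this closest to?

A0 (841 × 1189 mm)

Aspect ratio 1190/839 ≈ 1.418 — close to the ISO √2 ≈ 1.414.
In the A-series (A0 area = 1 m²): A0 = 841 × 1189 mm.
Off by 3 mm total — nearest standard size.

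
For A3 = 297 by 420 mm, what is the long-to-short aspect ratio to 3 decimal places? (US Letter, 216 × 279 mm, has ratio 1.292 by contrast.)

420 / 297 = 1.414
Matches √2 ≈ 1.414 — the ISO 216 defining ratio.

1.414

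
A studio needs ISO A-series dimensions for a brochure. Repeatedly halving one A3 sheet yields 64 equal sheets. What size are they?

A9

64 = 2^6, so 6 halving steps.
A3 → A4 → … → A9 after 6 steps.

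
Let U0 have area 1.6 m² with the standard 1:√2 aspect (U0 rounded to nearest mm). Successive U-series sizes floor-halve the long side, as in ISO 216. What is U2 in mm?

Let U0's short side be w mm. w · w√2 = 1.6 m² = 1,600,000 mm², so w ≈ 1063.7 mm and w√2 ≈ 1504.2 mm → U0 = 1064 × 1504 mm.
U1: ⌊1504/2⌋ × 1064 = 752 × 1064 mm
U2: ⌊1064/2⌋ × 752 = 532 × 752 mm

532 × 752 mm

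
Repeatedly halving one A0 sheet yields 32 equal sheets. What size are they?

A5

32 = 2^5, so 5 halving steps.
A0 → A1 → … → A5 after 5 steps.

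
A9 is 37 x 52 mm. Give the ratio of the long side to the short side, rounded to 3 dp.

52 / 37 = 1.405
ISO 216 targets √2 ≈ 1.414; the -0.009 deviation is from mm rounding.

1.405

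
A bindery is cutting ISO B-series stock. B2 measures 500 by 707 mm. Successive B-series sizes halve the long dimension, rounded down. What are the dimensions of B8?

B3: ⌊707/2⌋ × 500 = 353 × 500 mm
B4: ⌊500/2⌋ × 353 = 250 × 353 mm
B5: ⌊353/2⌋ × 250 = 176 × 250 mm
B6: ⌊250/2⌋ × 176 = 125 × 176 mm
B7: ⌊176/2⌋ × 125 = 88 × 125 mm
B8: ⌊125/2⌋ × 88 = 62 × 88 mm

62 × 88 mm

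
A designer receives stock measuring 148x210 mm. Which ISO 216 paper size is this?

A5 (148 × 210 mm)

Aspect ratio 210/148 ≈ 1.419 — close to the ISO √2 ≈ 1.414.
In the A-series (A0 area = 1 m²): A5 = 148 × 210 mm.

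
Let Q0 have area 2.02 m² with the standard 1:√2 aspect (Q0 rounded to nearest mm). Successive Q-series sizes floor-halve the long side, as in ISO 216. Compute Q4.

298 × 422 mm

Let Q0's short side be w mm. w · w√2 = 2.02 m² = 2,020,000 mm², so w ≈ 1195.1 mm and w√2 ≈ 1690.2 mm → Q0 = 1195 × 1690 mm.
Q1: ⌊1690/2⌋ × 1195 = 845 × 1195 mm
Q2: ⌊1195/2⌋ × 845 = 597 × 845 mm
Q3: ⌊845/2⌋ × 597 = 422 × 597 mm
Q4: ⌊597/2⌋ × 422 = 298 × 422 mm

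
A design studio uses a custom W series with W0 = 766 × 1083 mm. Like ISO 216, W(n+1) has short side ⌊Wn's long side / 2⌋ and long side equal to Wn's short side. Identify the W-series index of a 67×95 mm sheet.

W0: 766 × 1083 mm
W1: 541 × 766 mm
W2: 383 × 541 mm
W3: 270 × 383 mm
W4: 191 × 270 mm
W5: 135 × 191 mm
W6: 95 × 135 mm
W7: 67 × 95 mm
W8: 47 × 67 mm
→ matches W7.

W7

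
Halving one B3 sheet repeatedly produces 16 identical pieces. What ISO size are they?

16 = 2^4, so 4 halving steps.
B3 → B4 → … → B7 after 4 steps.

B7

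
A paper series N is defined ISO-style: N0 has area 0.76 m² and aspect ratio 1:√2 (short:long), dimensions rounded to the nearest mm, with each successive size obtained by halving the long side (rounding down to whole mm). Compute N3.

259 × 366 mm

Let N0's short side be w mm. w · w√2 = 0.76 m² = 760,000 mm², so w ≈ 733.1 mm and w√2 ≈ 1036.7 mm → N0 = 733 × 1037 mm.
N1: ⌊1037/2⌋ × 733 = 518 × 733 mm
N2: ⌊733/2⌋ × 518 = 366 × 518 mm
N3: ⌊518/2⌋ × 366 = 259 × 366 mm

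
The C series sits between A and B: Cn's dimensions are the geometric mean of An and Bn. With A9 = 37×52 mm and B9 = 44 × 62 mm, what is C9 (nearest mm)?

40 × 57 mm

Short side: √(37 · 44) = √1628 ≈ 40.3 → 40 mm
Long side: √(52 · 62) = √3224 ≈ 56.8 → 57 mm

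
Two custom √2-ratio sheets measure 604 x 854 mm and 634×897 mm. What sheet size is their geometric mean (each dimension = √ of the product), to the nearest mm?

Short side: √(604 · 634) = √382936 ≈ 618.8 → 619 mm
Long side: √(854 · 897) = √766038 ≈ 875.2 → 875 mm

619 × 875 mm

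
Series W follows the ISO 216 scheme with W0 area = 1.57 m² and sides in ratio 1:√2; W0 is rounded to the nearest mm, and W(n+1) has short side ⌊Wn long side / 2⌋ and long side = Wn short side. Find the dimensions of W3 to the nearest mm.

Let W0's short side be w mm. w · w√2 = 1.57 m² = 1,570,000 mm², so w ≈ 1053.6 mm and w√2 ≈ 1490.1 mm → W0 = 1054 × 1490 mm.
W1: ⌊1490/2⌋ × 1054 = 745 × 1054 mm
W2: ⌊1054/2⌋ × 745 = 527 × 745 mm
W3: ⌊745/2⌋ × 527 = 372 × 527 mm

372 × 527 mm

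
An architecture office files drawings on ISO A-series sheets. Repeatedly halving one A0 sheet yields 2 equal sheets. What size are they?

A1

2 = 2^1, so 1 halving step.
A0 → A1 → … → A1 after 1 step.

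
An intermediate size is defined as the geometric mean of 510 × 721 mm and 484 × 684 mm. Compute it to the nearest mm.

Short side: √(510 · 484) = √246840 ≈ 496.8 → 497 mm
Long side: √(721 · 684) = √493164 ≈ 702.3 → 702 mm

497 × 702 mm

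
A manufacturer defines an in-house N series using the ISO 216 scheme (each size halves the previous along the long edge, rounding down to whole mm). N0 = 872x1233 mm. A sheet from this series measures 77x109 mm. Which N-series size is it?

N0: 872 × 1233 mm
N1: 616 × 872 mm
N2: 436 × 616 mm
N3: 308 × 436 mm
N4: 218 × 308 mm
N5: 154 × 218 mm
N6: 109 × 154 mm
N7: 77 × 109 mm
N8: 54 × 77 mm
→ matches N7.

N7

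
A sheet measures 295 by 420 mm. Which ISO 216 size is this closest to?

A3 (297 × 420 mm)

Aspect ratio 420/295 ≈ 1.424 — close to the ISO √2 ≈ 1.414.
In the A-series (A0 area = 1 m²): A3 = 297 × 420 mm.
Off by 2 mm total — nearest standard size.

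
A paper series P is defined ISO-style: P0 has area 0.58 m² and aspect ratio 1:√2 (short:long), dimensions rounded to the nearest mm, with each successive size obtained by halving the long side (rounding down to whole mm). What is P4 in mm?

Let P0's short side be w mm. w · w√2 = 0.58 m² = 580,000 mm², so w ≈ 640.4 mm and w√2 ≈ 905.7 mm → P0 = 640 × 906 mm.
P1: ⌊906/2⌋ × 640 = 453 × 640 mm
P2: ⌊640/2⌋ × 453 = 320 × 453 mm
P3: ⌊453/2⌋ × 320 = 226 × 320 mm
P4: ⌊320/2⌋ × 226 = 160 × 226 mm

160 × 226 mm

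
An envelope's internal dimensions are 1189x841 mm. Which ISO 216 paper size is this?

Aspect ratio 1189/841 ≈ 1.414 — close to the ISO √2 ≈ 1.414.
In the A-series (A0 area = 1 m²): A0 = 841 × 1189 mm.

A0 (841 × 1189 mm)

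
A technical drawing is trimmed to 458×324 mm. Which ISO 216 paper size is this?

C3 (324 × 458 mm)

Aspect ratio 458/324 ≈ 1.414 — close to the ISO √2 ≈ 1.414.
In the C-series (envelope sizes, between A and B): C3 = 324 × 458 mm.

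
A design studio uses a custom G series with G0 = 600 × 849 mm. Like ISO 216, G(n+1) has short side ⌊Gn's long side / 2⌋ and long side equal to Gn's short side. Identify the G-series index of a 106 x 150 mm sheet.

G0: 600 × 849 mm
G1: 424 × 600 mm
G2: 300 × 424 mm
G3: 212 × 300 mm
G4: 150 × 212 mm
G5: 106 × 150 mm
G6: 75 × 106 mm
→ matches G5.

G5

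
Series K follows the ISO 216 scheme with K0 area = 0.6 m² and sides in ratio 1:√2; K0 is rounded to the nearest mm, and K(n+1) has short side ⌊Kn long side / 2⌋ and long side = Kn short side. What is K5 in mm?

Let K0's short side be w mm. w · w√2 = 0.6 m² = 600,000 mm², so w ≈ 651.4 mm and w√2 ≈ 921.2 mm → K0 = 651 × 921 mm.
K1: ⌊921/2⌋ × 651 = 460 × 651 mm
K2: ⌊651/2⌋ × 460 = 325 × 460 mm
K3: ⌊460/2⌋ × 325 = 230 × 325 mm
K4: ⌊325/2⌋ × 230 = 162 × 230 mm
K5: ⌊230/2⌋ × 162 = 115 × 162 mm

115 × 162 mm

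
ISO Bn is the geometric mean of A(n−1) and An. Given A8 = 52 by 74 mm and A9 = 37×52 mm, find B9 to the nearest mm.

44 × 62 mm

Short side: √(52 · 37) = √1924 ≈ 43.9 → 44 mm
Long side: √(74 · 52) = √3848 ≈ 62.0 → 62 mm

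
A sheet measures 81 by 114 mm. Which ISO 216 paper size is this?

Aspect ratio 114/81 ≈ 1.407 — close to the ISO √2 ≈ 1.414.
In the C-series (envelope sizes, between A and B): C7 = 81 × 114 mm.

C7 (81 × 114 mm)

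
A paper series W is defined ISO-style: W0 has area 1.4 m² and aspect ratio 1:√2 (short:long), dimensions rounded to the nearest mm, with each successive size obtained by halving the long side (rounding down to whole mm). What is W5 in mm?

175 × 248 mm

Let W0's short side be w mm. w · w√2 = 1.4 m² = 1,400,000 mm², so w ≈ 995.0 mm and w√2 ≈ 1407.1 mm → W0 = 995 × 1407 mm.
W1: ⌊1407/2⌋ × 995 = 703 × 995 mm
W2: ⌊995/2⌋ × 703 = 497 × 703 mm
W3: ⌊703/2⌋ × 497 = 351 × 497 mm
W4: ⌊497/2⌋ × 351 = 248 × 351 mm
W5: ⌊351/2⌋ × 248 = 175 × 248 mm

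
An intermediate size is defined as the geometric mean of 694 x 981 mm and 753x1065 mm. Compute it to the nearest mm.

723 × 1022 mm

Short side: √(694 · 753) = √522582 ≈ 722.9 → 723 mm
Long side: √(981 · 1065) = √1044765 ≈ 1022.1 → 1022 mm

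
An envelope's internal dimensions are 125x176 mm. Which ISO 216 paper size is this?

B6 (125 × 176 mm)

Aspect ratio 176/125 ≈ 1.408 — close to the ISO √2 ≈ 1.414.
In the B-series (B0 = 1000 × 1414 mm): B6 = 125 × 176 mm.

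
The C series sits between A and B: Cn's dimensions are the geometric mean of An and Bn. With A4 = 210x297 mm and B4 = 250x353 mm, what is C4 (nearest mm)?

Short side: √(210 · 250) = √52500 ≈ 229.1 → 229 mm
Long side: √(297 · 353) = √104841 ≈ 323.8 → 324 mm

229 × 324 mm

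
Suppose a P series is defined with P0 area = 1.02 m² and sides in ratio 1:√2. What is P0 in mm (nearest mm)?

Let the short side be w mm. Then w · w√2 = 1.02 m² = 1,020,000 mm².
w² = 1,020,000/√2, so w ≈ 849.3 mm; long side = w√2 ≈ 1201.0 mm.

849 × 1201 mm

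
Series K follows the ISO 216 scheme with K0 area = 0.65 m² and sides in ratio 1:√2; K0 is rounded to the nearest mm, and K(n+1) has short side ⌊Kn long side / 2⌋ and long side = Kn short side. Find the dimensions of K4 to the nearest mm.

Let K0's short side be w mm. w · w√2 = 0.65 m² = 650,000 mm², so w ≈ 678.0 mm and w√2 ≈ 958.8 mm → K0 = 678 × 959 mm.
K1: ⌊959/2⌋ × 678 = 479 × 678 mm
K2: ⌊678/2⌋ × 479 = 339 × 479 mm
K3: ⌊479/2⌋ × 339 = 239 × 339 mm
K4: ⌊339/2⌋ × 239 = 169 × 239 mm

169 × 239 mm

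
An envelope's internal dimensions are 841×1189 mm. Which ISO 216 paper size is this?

A0 (841 × 1189 mm)

Aspect ratio 1189/841 ≈ 1.414 — close to the ISO √2 ≈ 1.414.
In the A-series (A0 area = 1 m²): A0 = 841 × 1189 mm.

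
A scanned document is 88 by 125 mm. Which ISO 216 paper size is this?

B7 (88 × 125 mm)

Aspect ratio 125/88 ≈ 1.420 — close to the ISO √2 ≈ 1.414.
In the B-series (B0 = 1000 × 1414 mm): B7 = 88 × 125 mm.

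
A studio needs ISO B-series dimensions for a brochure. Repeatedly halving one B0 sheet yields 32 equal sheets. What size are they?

32 = 2^5, so 5 halving steps.
B0 → B1 → … → B5 after 5 steps.

B5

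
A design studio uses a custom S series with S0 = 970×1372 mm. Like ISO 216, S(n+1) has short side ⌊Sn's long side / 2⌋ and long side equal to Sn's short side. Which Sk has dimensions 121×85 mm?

S0: 970 × 1372 mm
S1: 686 × 970 mm
S2: 485 × 686 mm
S3: 343 × 485 mm
S4: 242 × 343 mm
S5: 171 × 242 mm
S6: 121 × 171 mm
S7: 85 × 121 mm
S8: 60 × 85 mm
→ matches S7.

S7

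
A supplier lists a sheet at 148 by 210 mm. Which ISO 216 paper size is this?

A5 (148 × 210 mm)

Aspect ratio 210/148 ≈ 1.419 — close to the ISO √2 ≈ 1.414.
In the A-series (A0 area = 1 m²): A5 = 148 × 210 mm.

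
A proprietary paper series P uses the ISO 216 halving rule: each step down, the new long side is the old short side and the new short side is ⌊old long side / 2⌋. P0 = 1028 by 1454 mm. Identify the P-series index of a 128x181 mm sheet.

P6

P0: 1028 × 1454 mm
P1: 727 × 1028 mm
P2: 514 × 727 mm
P3: 363 × 514 mm
P4: 257 × 363 mm
P5: 181 × 257 mm
P6: 128 × 181 mm
P7: 90 × 128 mm
→ matches P6.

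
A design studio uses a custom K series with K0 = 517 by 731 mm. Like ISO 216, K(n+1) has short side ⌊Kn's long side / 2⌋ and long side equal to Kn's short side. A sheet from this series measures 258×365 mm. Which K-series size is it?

K2

K0: 517 × 731 mm
K1: 365 × 517 mm
K2: 258 × 365 mm
K3: 182 × 258 mm
→ matches K2.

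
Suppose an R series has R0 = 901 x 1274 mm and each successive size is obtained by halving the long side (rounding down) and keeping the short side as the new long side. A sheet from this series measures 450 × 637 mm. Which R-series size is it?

R0: 901 × 1274 mm
R1: 637 × 901 mm
R2: 450 × 637 mm
R3: 318 × 450 mm
→ matches R2.

R2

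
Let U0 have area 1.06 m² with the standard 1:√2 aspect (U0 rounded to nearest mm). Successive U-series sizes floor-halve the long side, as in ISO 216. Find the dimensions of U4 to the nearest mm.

Let U0's short side be w mm. w · w√2 = 1.06 m² = 1,060,000 mm², so w ≈ 865.8 mm and w√2 ≈ 1224.4 mm → U0 = 866 × 1224 mm.
U1: ⌊1224/2⌋ × 866 = 612 × 866 mm
U2: ⌊866/2⌋ × 612 = 433 × 612 mm
U3: ⌊612/2⌋ × 433 = 306 × 433 mm
U4: ⌊433/2⌋ × 306 = 216 × 306 mm

216 × 306 mm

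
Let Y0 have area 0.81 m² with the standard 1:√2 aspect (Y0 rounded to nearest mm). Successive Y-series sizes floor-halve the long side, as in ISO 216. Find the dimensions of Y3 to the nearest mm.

267 × 378 mm

Let Y0's short side be w mm. w · w√2 = 0.81 m² = 810,000 mm², so w ≈ 756.8 mm and w√2 ≈ 1070.3 mm → Y0 = 757 × 1070 mm.
Y1: ⌊1070/2⌋ × 757 = 535 × 757 mm
Y2: ⌊757/2⌋ × 535 = 378 × 535 mm
Y3: ⌊535/2⌋ × 378 = 267 × 378 mm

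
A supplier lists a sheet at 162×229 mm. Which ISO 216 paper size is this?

Aspect ratio 229/162 ≈ 1.414 — close to the ISO √2 ≈ 1.414.
In the C-series (envelope sizes, between A and B): C5 = 162 × 229 mm.

C5 (162 × 229 mm)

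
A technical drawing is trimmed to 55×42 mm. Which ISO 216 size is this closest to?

Aspect ratio 55/42 ≈ 1.310 (ISO target is √2 ≈ 1.414).
In the C-series (envelope sizes, between A and B): C9 = 40 × 57 mm.
Off by 4 mm total — nearest standard size.

C9 (40 × 57 mm)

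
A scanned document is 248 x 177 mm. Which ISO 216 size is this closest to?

Aspect ratio 248/177 ≈ 1.401 — close to the ISO √2 ≈ 1.414.
In the B-series (B0 = 1000 × 1414 mm): B5 = 176 × 250 mm.
Off by 3 mm total — nearest standard size.

B5 (176 × 250 mm)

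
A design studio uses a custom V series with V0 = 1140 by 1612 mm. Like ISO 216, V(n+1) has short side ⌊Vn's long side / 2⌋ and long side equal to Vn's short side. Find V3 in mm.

403 × 570 mm

V1: ⌊1612/2⌋ × 1140 = 806 × 1140 mm
V2: ⌊1140/2⌋ × 806 = 570 × 806 mm
V3: ⌊806/2⌋ × 570 = 403 × 570 mm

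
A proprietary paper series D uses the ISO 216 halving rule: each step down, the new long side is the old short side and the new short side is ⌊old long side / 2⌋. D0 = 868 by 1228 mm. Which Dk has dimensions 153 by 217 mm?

D5

D0: 868 × 1228 mm
D1: 614 × 868 mm
D2: 434 × 614 mm
D3: 307 × 434 mm
D4: 217 × 307 mm
D5: 153 × 217 mm
D6: 108 × 153 mm
→ matches D5.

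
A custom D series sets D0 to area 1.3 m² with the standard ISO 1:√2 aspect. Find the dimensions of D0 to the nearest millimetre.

959 × 1356 mm

Let the short side be w mm. Then w · w√2 = 1.3 m² = 1,300,000 mm².
w² = 1,300,000/√2, so w ≈ 958.8 mm; long side = w√2 ≈ 1355.9 mm.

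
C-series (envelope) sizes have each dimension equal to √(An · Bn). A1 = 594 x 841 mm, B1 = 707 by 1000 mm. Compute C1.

Short side: √(594 · 707) = √419958 ≈ 648.0 → 648 mm
Long side: √(841 · 1000) = √841000 ≈ 917.1 → 917 mm

648 × 917 mm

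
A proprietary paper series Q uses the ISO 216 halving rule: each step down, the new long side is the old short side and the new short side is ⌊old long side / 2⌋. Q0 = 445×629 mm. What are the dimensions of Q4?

Q1: ⌊629/2⌋ × 445 = 314 × 445 mm
Q2: ⌊445/2⌋ × 314 = 222 × 314 mm
Q3: ⌊314/2⌋ × 222 = 157 × 222 mm
Q4: ⌊222/2⌋ × 157 = 111 × 157 mm

111 × 157 mm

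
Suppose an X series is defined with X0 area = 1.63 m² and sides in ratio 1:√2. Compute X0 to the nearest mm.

1074 × 1518 mm

Let the short side be w mm. Then w · w√2 = 1.63 m² = 1,630,000 mm².
w² = 1,630,000/√2, so w ≈ 1073.6 mm; long side = w√2 ≈ 1518.3 mm.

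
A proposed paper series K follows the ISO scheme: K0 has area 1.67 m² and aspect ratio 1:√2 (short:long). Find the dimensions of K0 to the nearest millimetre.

1087 × 1537 mm

Let the short side be w mm. Then w · w√2 = 1.67 m² = 1,670,000 mm².
w² = 1,670,000/√2, so w ≈ 1086.7 mm; long side = w√2 ≈ 1536.8 mm.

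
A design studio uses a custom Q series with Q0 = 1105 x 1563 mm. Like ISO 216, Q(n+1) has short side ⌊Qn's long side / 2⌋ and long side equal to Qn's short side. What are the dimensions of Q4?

276 × 390 mm

Q1: ⌊1563/2⌋ × 1105 = 781 × 1105 mm
Q2: ⌊1105/2⌋ × 781 = 552 × 781 mm
Q3: ⌊781/2⌋ × 552 = 390 × 552 mm
Q4: ⌊552/2⌋ × 390 = 276 × 390 mm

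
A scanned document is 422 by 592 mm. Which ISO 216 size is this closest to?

A2 (420 × 594 mm)

Aspect ratio 592/422 ≈ 1.403 — close to the ISO √2 ≈ 1.414.
In the A-series (A0 area = 1 m²): A2 = 420 × 594 mm.
Off by 4 mm total — nearest standard size.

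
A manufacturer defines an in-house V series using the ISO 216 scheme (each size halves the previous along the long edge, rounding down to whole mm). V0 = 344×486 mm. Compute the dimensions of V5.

60 × 86 mm

V1: ⌊486/2⌋ × 344 = 243 × 344 mm
V2: ⌊344/2⌋ × 243 = 172 × 243 mm
V3: ⌊243/2⌋ × 172 = 121 × 172 mm
V4: ⌊172/2⌋ × 121 = 86 × 121 mm
V5: ⌊121/2⌋ × 86 = 60 × 86 mm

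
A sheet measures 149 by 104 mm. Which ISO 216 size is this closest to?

A6 (105 × 148 mm)

Aspect ratio 149/104 ≈ 1.433 (ISO target is √2 ≈ 1.414).
In the A-series (A0 area = 1 m²): A6 = 105 × 148 mm.
Off by 2 mm total — nearest standard size.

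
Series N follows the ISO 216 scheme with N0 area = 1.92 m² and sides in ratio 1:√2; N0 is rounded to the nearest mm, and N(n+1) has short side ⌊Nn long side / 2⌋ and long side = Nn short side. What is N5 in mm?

Let N0's short side be w mm. w · w√2 = 1.92 m² = 1,920,000 mm², so w ≈ 1165.2 mm and w√2 ≈ 1647.8 mm → N0 = 1165 × 1648 mm.
N1: ⌊1648/2⌋ × 1165 = 824 × 1165 mm
N2: ⌊1165/2⌋ × 824 = 582 × 824 mm
N3: ⌊824/2⌋ × 582 = 412 × 582 mm
N4: ⌊582/2⌋ × 412 = 291 × 412 mm
N5: ⌊412/2⌋ × 291 = 206 × 291 mm

206 × 291 mm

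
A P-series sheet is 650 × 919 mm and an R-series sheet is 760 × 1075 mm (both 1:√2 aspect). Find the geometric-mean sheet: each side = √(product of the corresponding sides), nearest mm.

703 × 994 mm

Short side: √(650 · 760) = √494000 ≈ 702.9 → 703 mm
Long side: √(919 · 1075) = √987925 ≈ 993.9 → 994 mm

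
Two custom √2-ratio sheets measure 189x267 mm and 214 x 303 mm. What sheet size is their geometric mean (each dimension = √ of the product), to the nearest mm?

201 × 284 mm

Short side: √(189 · 214) = √40446 ≈ 201.1 → 201 mm
Long side: √(267 · 303) = √80901 ≈ 284.4 → 284 mm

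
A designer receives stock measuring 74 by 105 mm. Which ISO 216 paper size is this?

Aspect ratio 105/74 ≈ 1.419 — close to the ISO √2 ≈ 1.414.
In the A-series (A0 area = 1 m²): A7 = 74 × 105 mm.

A7 (74 × 105 mm)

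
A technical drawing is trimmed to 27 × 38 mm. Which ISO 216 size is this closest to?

Aspect ratio 38/27 ≈ 1.407 — close to the ISO √2 ≈ 1.414.
In the A-series (A0 area = 1 m²): A10 = 26 × 37 mm.
Off by 2 mm total — nearest standard size.

A10 (26 × 37 mm)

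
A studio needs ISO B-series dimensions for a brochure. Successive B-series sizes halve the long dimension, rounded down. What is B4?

250 × 353 mm

B0 = 1000 × 1414 mm (B0 has a 1000 mm short side, aspect 1:√2).
B1: ⌊1414/2⌋ × 1000 = 707 × 1000 mm
B2: ⌊1000/2⌋ × 707 = 500 × 707 mm
B3: ⌊707/2⌋ × 500 = 353 × 500 mm
B4: ⌊500/2⌋ × 353 = 250 × 353 mm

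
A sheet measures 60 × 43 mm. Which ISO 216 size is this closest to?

B9 (44 × 62 mm)

Aspect ratio 60/43 ≈ 1.395 (ISO target is √2 ≈ 1.414).
In the B-series (B0 = 1000 × 1414 mm): B9 = 44 × 62 mm.
Off by 3 mm total — nearest standard size.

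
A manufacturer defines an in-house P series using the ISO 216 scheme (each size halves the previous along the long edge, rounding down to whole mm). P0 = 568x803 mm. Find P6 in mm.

P1: ⌊803/2⌋ × 568 = 401 × 568 mm
P2: ⌊568/2⌋ × 401 = 284 × 401 mm
P3: ⌊401/2⌋ × 284 = 200 × 284 mm
P4: ⌊284/2⌋ × 200 = 142 × 200 mm
P5: ⌊200/2⌋ × 142 = 100 × 142 mm
P6: ⌊142/2⌋ × 100 = 71 × 100 mm

71 × 100 mm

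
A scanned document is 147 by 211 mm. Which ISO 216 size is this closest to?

A5 (148 × 210 mm)

Aspect ratio 211/147 ≈ 1.435 (ISO target is √2 ≈ 1.414).
In the A-series (A0 area = 1 m²): A5 = 148 × 210 mm.
Off by 2 mm total — nearest standard size.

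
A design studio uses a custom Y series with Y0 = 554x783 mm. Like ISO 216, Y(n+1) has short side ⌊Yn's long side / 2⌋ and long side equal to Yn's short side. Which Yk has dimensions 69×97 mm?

Y6

Y0: 554 × 783 mm
Y1: 391 × 554 mm
Y2: 277 × 391 mm
Y3: 195 × 277 mm
Y4: 138 × 195 mm
Y5: 97 × 138 mm
Y6: 69 × 97 mm
Y7: 48 × 69 mm
→ matches Y6.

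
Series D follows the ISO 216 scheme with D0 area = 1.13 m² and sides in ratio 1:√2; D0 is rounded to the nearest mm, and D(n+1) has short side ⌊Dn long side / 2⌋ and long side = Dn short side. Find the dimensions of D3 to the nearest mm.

Let D0's short side be w mm. w · w√2 = 1.13 m² = 1,130,000 mm², so w ≈ 893.9 mm and w√2 ≈ 1264.1 mm → D0 = 894 × 1264 mm.
D1: ⌊1264/2⌋ × 894 = 632 × 894 mm
D2: ⌊894/2⌋ × 632 = 447 × 632 mm
D3: ⌊632/2⌋ × 447 = 316 × 447 mm

316 × 447 mm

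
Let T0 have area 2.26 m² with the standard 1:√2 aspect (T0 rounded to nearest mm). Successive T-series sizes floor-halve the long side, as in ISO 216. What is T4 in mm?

316 × 447 mm

Let T0's short side be w mm. w · w√2 = 2.26 m² = 2,260,000 mm², so w ≈ 1264.1 mm and w√2 ≈ 1787.8 mm → T0 = 1264 × 1788 mm.
T1: ⌊1788/2⌋ × 1264 = 894 × 1264 mm
T2: ⌊1264/2⌋ × 894 = 632 × 894 mm
T3: ⌊894/2⌋ × 632 = 447 × 632 mm
T4: ⌊632/2⌋ × 447 = 316 × 447 mm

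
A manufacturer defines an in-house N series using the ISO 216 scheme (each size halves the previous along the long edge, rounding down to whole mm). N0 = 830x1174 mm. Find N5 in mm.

146 × 207 mm

N1 = 587 × 830 mm (from N0 by 1 halving).
N2: ⌊830/2⌋ × 587 = 415 × 587 mm
N3: ⌊587/2⌋ × 415 = 293 × 415 mm
N4: ⌊415/2⌋ × 293 = 207 × 293 mm
N5: ⌊293/2⌋ × 207 = 146 × 207 mm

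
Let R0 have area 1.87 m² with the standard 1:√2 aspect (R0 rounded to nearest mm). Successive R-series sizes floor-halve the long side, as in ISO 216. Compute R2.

Let R0's short side be w mm. w · w√2 = 1.87 m² = 1,870,000 mm², so w ≈ 1149.9 mm and w√2 ≈ 1626.2 mm → R0 = 1150 × 1626 mm.
R1: ⌊1626/2⌋ × 1150 = 813 × 1150 mm
R2: ⌊1150/2⌋ × 813 = 575 × 813 mm

575 × 813 mm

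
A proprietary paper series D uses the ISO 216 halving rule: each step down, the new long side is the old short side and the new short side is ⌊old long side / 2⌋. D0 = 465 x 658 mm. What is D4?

D1: ⌊658/2⌋ × 465 = 329 × 465 mm
D2: ⌊465/2⌋ × 329 = 232 × 329 mm
D3: ⌊329/2⌋ × 232 = 164 × 232 mm
D4: ⌊232/2⌋ × 164 = 116 × 164 mm

116 × 164 mm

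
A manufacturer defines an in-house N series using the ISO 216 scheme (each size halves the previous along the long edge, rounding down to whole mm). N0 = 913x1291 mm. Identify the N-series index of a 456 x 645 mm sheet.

N2

N0: 913 × 1291 mm
N1: 645 × 913 mm
N2: 456 × 645 mm
N3: 322 × 456 mm
→ matches N2.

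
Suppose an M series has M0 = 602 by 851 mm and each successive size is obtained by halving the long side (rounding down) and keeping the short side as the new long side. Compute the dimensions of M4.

M1: ⌊851/2⌋ × 602 = 425 × 602 mm
M2: ⌊602/2⌋ × 425 = 301 × 425 mm
M3: ⌊425/2⌋ × 301 = 212 × 301 mm
M4: ⌊301/2⌋ × 212 = 150 × 212 mm

150 × 212 mm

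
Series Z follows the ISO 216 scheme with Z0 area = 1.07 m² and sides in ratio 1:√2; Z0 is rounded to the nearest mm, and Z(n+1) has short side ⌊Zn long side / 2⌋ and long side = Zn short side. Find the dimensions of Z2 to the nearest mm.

Let Z0's short side be w mm. w · w√2 = 1.07 m² = 1,070,000 mm², so w ≈ 869.8 mm and w√2 ≈ 1230.1 mm → Z0 = 870 × 1230 mm.
Z1: ⌊1230/2⌋ × 870 = 615 × 870 mm
Z2: ⌊870/2⌋ × 615 = 435 × 615 mm

435 × 615 mm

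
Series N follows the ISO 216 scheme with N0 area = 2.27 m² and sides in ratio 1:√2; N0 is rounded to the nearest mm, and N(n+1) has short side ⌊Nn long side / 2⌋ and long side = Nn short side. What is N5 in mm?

Let N0's short side be w mm. w · w√2 = 2.27 m² = 2,270,000 mm², so w ≈ 1266.9 mm and w√2 ≈ 1791.7 mm → N0 = 1267 × 1792 mm.
N1: ⌊1792/2⌋ × 1267 = 896 × 1267 mm
N2: ⌊1267/2⌋ × 896 = 633 × 896 mm
N3: ⌊896/2⌋ × 633 = 448 × 633 mm
N4: ⌊633/2⌋ × 448 = 316 × 448 mm
N5: ⌊448/2⌋ × 316 = 224 × 316 mm

224 × 316 mm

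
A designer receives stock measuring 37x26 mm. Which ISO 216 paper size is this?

Aspect ratio 37/26 ≈ 1.423 — close to the ISO √2 ≈ 1.414.
In the A-series (A0 area = 1 m²): A10 = 26 × 37 mm.

A10 (26 × 37 mm)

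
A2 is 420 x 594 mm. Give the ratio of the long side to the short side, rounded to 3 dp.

1.414

594 / 420 = 1.414
Matches √2 ≈ 1.414 — the ISO 216 defining ratio.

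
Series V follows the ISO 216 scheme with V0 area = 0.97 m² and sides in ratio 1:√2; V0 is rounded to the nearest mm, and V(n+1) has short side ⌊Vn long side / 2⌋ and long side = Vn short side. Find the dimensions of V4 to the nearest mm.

207 × 292 mm

Let V0's short side be w mm. w · w√2 = 0.97 m² = 970,000 mm², so w ≈ 828.2 mm and w√2 ≈ 1171.2 mm → V0 = 828 × 1171 mm.
V1: ⌊1171/2⌋ × 828 = 585 × 828 mm
V2: ⌊828/2⌋ × 585 = 414 × 585 mm
V3: ⌊585/2⌋ × 414 = 292 × 414 mm
V4: ⌊414/2⌋ × 292 = 207 × 292 mm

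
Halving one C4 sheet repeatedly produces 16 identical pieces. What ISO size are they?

C8

16 = 2^4, so 4 halving steps.
C4 → C5 → … → C8 after 4 steps.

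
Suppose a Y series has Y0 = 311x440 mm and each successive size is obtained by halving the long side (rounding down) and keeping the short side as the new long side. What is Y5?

55 × 77 mm

Y1 = 220 × 311 mm (from Y0 by 1 halving).
Y2: ⌊311/2⌋ × 220 = 155 × 220 mm
Y3: ⌊220/2⌋ × 155 = 110 × 155 mm
Y4: ⌊155/2⌋ × 110 = 77 × 110 mm
Y5: ⌊110/2⌋ × 77 = 55 × 77 mm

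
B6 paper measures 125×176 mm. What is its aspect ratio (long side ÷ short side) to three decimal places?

176 / 125 = 1.408
ISO 216 targets √2 ≈ 1.414; the -0.006 deviation is from mm rounding.

1.408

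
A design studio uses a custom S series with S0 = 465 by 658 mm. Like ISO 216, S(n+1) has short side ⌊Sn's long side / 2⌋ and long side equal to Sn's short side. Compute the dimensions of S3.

164 × 232 mm

S1: ⌊658/2⌋ × 465 = 329 × 465 mm
S2: ⌊465/2⌋ × 329 = 232 × 329 mm
S3: ⌊329/2⌋ × 232 = 164 × 232 mm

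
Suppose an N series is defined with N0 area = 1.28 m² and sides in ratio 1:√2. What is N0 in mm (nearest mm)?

951 × 1345 mm

Let the short side be w mm. Then w · w√2 = 1.28 m² = 1,280,000 mm².
w² = 1,280,000/√2, so w ≈ 951.4 mm; long side = w√2 ≈ 1345.4 mm.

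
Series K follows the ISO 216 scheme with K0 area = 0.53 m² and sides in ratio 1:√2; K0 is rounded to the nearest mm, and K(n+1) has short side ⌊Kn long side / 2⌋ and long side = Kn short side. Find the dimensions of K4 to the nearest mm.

153 × 216 mm

Let K0's short side be w mm. w · w√2 = 0.53 m² = 530,000 mm², so w ≈ 612.2 mm and w√2 ≈ 865.8 mm → K0 = 612 × 866 mm.
K1: ⌊866/2⌋ × 612 = 433 × 612 mm
K2: ⌊612/2⌋ × 433 = 306 × 433 mm
K3: ⌊433/2⌋ × 306 = 216 × 306 mm
K4: ⌊306/2⌋ × 216 = 153 × 216 mm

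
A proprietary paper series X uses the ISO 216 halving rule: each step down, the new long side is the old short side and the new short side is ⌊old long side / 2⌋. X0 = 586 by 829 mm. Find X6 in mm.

73 × 103 mm

X1: ⌊829/2⌋ × 586 = 414 × 586 mm
X2: ⌊586/2⌋ × 414 = 293 × 414 mm
X3: ⌊414/2⌋ × 293 = 207 × 293 mm
X4: ⌊293/2⌋ × 207 = 146 × 207 mm
X5: ⌊207/2⌋ × 146 = 103 × 146 mm
X6: ⌊146/2⌋ × 103 = 73 × 103 mm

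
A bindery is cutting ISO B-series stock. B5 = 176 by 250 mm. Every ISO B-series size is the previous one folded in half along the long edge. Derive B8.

62 × 88 mm

B6: ⌊250/2⌋ × 176 = 125 × 176 mm
B7: ⌊176/2⌋ × 125 = 88 × 125 mm
B8: ⌊125/2⌋ × 88 = 62 × 88 mm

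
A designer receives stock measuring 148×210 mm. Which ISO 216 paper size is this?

Aspect ratio 210/148 ≈ 1.419 — close to the ISO √2 ≈ 1.414.
In the A-series (A0 area = 1 m²): A5 = 148 × 210 mm.

A5 (148 × 210 mm)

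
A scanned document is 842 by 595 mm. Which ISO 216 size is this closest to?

Aspect ratio 842/595 ≈ 1.415 — close to the ISO √2 ≈ 1.414.
In the A-series (A0 area = 1 m²): A1 = 594 × 841 mm.
Off by 2 mm total — nearest standard size.

A1 (594 × 841 mm)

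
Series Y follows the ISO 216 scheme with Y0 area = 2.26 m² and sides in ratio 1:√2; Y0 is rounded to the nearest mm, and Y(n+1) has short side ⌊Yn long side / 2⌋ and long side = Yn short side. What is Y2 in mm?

632 × 894 mm

Let Y0's short side be w mm. w · w√2 = 2.26 m² = 2,260,000 mm², so w ≈ 1264.1 mm and w√2 ≈ 1787.8 mm → Y0 = 1264 × 1788 mm.
Y1: ⌊1788/2⌋ × 1264 = 894 × 1264 mm
Y2: ⌊1264/2⌋ × 894 = 632 × 894 mm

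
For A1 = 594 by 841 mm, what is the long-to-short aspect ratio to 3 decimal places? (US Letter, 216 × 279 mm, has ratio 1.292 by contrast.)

841 / 594 = 1.416
ISO 216 targets √2 ≈ 1.414; the +0.002 deviation is from mm rounding.

1.416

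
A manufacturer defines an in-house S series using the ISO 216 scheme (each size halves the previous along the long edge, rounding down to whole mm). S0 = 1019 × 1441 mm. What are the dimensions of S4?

S1 = 720 × 1019 mm (from S0 by 1 halving).
S2: ⌊1019/2⌋ × 720 = 509 × 720 mm
S3: ⌊720/2⌋ × 509 = 360 × 509 mm
S4: ⌊509/2⌋ × 360 = 254 × 360 mm

254 × 360 mm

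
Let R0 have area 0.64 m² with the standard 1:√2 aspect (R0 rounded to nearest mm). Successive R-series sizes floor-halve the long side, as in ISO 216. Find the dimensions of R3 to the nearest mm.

237 × 336 mm

Let R0's short side be w mm. w · w√2 = 0.64 m² = 640,000 mm², so w ≈ 672.7 mm and w√2 ≈ 951.4 mm → R0 = 673 × 951 mm.
R1: ⌊951/2⌋ × 673 = 475 × 673 mm
R2: ⌊673/2⌋ × 475 = 336 × 475 mm
R3: ⌊475/2⌋ × 336 = 237 × 336 mm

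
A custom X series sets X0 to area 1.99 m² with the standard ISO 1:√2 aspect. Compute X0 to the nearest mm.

Let the short side be w mm. Then w · w√2 = 1.99 m² = 1,990,000 mm².
w² = 1,990,000/√2, so w ≈ 1186.2 mm; long side = w√2 ≈ 1677.6 mm.

1186 × 1678 mm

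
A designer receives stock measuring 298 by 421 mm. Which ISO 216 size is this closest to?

A3 (297 × 420 mm)

Aspect ratio 421/298 ≈ 1.413 — close to the ISO √2 ≈ 1.414.
In the A-series (A0 area = 1 m²): A3 = 297 × 420 mm.
Off by 2 mm total — nearest standard size.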